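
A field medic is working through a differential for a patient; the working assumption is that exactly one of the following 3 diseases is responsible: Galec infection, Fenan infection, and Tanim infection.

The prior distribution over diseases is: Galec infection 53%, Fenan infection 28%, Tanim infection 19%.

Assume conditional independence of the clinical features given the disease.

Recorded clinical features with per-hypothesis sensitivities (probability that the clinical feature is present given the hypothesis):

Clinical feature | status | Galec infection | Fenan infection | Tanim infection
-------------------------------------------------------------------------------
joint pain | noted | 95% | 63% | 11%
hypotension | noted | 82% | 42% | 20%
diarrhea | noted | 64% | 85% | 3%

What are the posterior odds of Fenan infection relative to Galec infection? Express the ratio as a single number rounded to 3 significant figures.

Posterior odds equal prior odds times the likelihood ratio; only the two competing hypotheses matter.
  Fenan infection: 0.28 × 0.63 × 0.42 × 0.85 = 0.062975
  Galec infection: 0.53 × 0.95 × 0.82 × 0.64 = 0.26424
Posterior odds = 0.062975 / 0.26424 ≈ 0.238.

0.238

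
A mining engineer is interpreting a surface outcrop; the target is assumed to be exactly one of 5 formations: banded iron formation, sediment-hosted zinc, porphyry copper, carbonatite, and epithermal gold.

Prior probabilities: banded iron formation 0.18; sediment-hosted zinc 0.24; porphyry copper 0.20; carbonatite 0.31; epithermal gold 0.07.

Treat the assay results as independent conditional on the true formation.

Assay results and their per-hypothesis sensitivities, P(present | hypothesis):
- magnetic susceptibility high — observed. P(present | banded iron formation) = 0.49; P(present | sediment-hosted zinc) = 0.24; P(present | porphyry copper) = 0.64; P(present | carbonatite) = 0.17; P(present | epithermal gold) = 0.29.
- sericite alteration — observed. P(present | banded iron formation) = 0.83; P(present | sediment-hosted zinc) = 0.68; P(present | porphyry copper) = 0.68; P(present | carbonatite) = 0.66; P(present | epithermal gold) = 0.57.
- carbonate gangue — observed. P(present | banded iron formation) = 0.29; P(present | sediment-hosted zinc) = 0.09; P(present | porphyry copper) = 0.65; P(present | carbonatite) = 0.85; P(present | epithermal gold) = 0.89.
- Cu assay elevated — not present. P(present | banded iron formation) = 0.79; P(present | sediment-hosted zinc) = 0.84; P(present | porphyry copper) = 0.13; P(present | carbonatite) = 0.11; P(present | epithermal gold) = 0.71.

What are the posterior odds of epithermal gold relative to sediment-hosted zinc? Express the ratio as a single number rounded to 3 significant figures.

5.29

The normalizing constant cancels in an odds ratio, so compute prior × likelihood for the two hypotheses only (using 1 − P(present | H) for each absent assay result):
  epithermal gold: 0.07 × 0.29 × 0.57 × 0.89 × (1 − 0.71) = 0.0029865
  sediment-hosted zinc: 0.24 × 0.24 × 0.68 × 0.09 × (1 − 0.84) = 0.00056402
Odds(epithermal gold : sediment-hosted zinc) = 0.0029865 / 0.00056402 ≈ 5.29.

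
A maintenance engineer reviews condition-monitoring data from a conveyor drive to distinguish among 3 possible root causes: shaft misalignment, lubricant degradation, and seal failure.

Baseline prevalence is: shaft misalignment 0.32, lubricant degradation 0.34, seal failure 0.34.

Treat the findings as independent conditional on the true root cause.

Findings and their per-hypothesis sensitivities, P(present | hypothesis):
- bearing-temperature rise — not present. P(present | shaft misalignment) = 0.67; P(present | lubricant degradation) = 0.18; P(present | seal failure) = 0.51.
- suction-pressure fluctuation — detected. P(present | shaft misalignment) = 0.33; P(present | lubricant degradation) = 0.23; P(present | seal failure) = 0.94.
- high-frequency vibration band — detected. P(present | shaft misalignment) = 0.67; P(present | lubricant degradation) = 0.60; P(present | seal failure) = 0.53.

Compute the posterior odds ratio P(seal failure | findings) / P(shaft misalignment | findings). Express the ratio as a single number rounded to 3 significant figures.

Posterior odds equal prior odds times the likelihood ratio; only the two competing hypotheses matter (using 1 − P(present | H) for each absent finding).
  seal failure: 0.34 × (1 − 0.51) × 0.94 × 0.53 = 0.083
  shaft misalignment: 0.32 × (1 − 0.67) × 0.33 × 0.67 = 0.023348
Posterior odds = 0.083 / 0.023348 ≈ 3.55.

3.55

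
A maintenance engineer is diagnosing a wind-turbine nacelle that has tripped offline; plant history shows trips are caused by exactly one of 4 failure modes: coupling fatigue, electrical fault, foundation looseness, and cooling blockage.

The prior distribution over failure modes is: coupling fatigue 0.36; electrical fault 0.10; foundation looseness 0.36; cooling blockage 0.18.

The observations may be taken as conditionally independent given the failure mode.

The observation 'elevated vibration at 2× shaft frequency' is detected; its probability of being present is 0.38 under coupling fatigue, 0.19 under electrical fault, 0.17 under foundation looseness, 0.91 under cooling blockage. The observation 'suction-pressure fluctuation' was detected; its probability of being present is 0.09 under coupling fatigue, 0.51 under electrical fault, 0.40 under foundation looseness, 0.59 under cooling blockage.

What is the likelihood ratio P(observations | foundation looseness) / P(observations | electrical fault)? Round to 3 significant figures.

0.702

The Bayes factor is the ratio of the joint likelihoods of the evidence pattern under the two hypotheses.
  foundation looseness: 0.17 × 0.40 = 0.068
  electrical fault: 0.19 × 0.51 = 0.0969
Bayes factor = 0.068 / 0.0969 ≈ 0.702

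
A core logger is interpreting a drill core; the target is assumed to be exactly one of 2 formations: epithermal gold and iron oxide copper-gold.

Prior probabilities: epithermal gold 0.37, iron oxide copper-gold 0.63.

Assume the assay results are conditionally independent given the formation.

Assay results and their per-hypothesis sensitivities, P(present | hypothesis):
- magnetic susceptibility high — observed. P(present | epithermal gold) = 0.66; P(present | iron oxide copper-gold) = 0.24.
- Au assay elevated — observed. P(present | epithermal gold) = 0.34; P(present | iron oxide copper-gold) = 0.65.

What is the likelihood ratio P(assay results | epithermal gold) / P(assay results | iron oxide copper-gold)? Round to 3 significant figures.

1.44

The Bayes factor is the ratio of the joint likelihoods of the assay result pattern under the two hypotheses.
  epithermal gold: 0.66 × 0.34 = 0.2244
  iron oxide copper-gold: 0.24 × 0.65 = 0.156
Bayes factor = 0.2244 / 0.156 ≈ 1.44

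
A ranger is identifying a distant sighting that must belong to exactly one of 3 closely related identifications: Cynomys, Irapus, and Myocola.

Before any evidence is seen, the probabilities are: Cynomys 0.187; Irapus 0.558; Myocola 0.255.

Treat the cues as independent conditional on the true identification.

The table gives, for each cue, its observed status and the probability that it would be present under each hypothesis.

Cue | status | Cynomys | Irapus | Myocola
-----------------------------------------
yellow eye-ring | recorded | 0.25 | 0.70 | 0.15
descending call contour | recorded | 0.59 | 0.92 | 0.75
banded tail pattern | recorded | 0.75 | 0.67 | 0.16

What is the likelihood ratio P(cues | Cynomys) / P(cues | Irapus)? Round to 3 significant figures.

Joint likelihood of the cue pattern under each hypothesis:
  Cynomys: 0.25 × 0.59 × 0.75 = 0.11063
  Irapus: 0.70 × 0.92 × 0.67 = 0.43148
Bayes factor = 0.11063 / 0.43148 ≈ 0.256

0.256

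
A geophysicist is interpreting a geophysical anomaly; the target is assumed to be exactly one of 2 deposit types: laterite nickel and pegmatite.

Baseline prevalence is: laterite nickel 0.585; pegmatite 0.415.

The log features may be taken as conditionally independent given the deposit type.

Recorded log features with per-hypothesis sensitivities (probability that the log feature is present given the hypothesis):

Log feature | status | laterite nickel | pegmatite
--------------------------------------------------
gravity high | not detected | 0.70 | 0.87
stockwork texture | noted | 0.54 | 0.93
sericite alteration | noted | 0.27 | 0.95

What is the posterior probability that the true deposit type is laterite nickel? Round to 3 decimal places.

By Bayes' rule with conditional independence, the unnormalized weight for each hypothesis is prior × ∏ likelihoods (using 1 − P(present | H) for each absent log feature):
  laterite nickel: 0.585 × (1 − 0.70) × 0.54 × 0.27 = 0.025588
  pegmatite: 0.415 × (1 − 0.87) × 0.93 × 0.95 = 0.047665
Marginal likelihood of the evidence = 0.073253.
P(laterite nickel | evidence) = 0.025588 / 0.073253 ≈ 0.349.

0.349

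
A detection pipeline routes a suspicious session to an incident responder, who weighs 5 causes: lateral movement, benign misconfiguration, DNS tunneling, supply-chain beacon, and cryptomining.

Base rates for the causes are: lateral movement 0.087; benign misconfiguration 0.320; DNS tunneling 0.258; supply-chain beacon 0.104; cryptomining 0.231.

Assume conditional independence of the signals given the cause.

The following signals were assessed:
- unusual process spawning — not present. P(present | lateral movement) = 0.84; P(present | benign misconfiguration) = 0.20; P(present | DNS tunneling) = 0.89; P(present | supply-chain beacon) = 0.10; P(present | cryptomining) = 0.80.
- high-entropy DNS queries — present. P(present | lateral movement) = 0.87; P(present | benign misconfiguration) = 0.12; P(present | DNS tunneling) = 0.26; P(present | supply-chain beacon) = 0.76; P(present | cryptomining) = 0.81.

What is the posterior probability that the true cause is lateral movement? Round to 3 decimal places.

Multiply each prior by the joint likelihood of the signal pattern (using 1 − P(present | H) for each absent signal):
  lateral movement: 0.087 × (1 − 0.84) × 0.87 = 0.01211
  benign misconfiguration: 0.320 × (1 − 0.20) × 0.12 = 0.03072
  DNS tunneling: 0.258 × (1 − 0.89) × 0.26 = 0.0073788
  supply-chain beacon: 0.104 × (1 − 0.10) × 0.76 = 0.071136
  cryptomining: 0.231 × (1 − 0.80) × 0.81 = 0.037422
Normalizing constant Z = 0.01211 + 0.03072 + 0.0073788 + 0.071136 + 0.037422 = 0.15877.
P(lateral movement | evidence) = 0.01211 / 0.15877 ≈ 0.076.

0.076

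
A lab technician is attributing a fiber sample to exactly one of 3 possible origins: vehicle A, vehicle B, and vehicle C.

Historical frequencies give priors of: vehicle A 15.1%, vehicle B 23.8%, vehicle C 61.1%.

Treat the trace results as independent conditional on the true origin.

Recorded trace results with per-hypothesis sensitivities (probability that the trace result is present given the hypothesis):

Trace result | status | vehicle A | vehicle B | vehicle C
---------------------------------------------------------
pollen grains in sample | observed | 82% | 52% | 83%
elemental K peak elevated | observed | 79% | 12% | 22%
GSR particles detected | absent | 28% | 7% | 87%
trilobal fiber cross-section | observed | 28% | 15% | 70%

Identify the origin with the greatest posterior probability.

For each hypothesis, the unnormalized posterior weight is prior × product of the trace result likelihoods (using 1 − P(present | H) for each absent trace result):
  vehicle A: 0.151 × 0.82 × 0.79 × (1 − 0.28) × 0.28 = 0.01972
  vehicle B: 0.238 × 0.52 × 0.12 × (1 − 0.07) × 0.15 = 0.0020717
  vehicle C: 0.611 × 0.83 × 0.22 × (1 − 0.87) × 0.70 = 0.010153
The unnormalized weights sum to 0.031945.
P(vehicle A | evidence) ≈ 0.01972 / 0.031945 ≈ 0.617
P(vehicle B | evidence) ≈ 0.0020717 / 0.031945 ≈ 0.065
P(vehicle C | evidence) ≈ 0.010153 / 0.031945 ≈ 0.318
The largest is 0.617, so vehicle A is most probable.

vehicle A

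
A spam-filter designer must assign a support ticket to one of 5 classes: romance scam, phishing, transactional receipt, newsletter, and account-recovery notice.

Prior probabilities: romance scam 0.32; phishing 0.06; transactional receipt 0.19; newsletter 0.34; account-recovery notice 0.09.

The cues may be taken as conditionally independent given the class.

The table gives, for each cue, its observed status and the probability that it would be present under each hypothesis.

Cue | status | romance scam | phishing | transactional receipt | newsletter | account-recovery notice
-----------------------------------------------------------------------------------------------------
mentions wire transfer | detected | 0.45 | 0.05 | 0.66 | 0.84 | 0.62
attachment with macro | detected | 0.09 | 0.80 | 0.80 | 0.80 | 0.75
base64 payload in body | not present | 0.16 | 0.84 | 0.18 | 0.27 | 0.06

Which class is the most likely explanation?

newsletter

Multiply each prior by the joint likelihood of the cue pattern (using 1 − P(present | H) for each absent cue):
  romance scam: 0.32 × 0.45 × 0.09 × (1 − 0.16) = 0.010886
  phishing: 0.06 × 0.05 × 0.80 × (1 − 0.84) = 0.000384
  transactional receipt: 0.19 × 0.66 × 0.80 × (1 − 0.18) = 0.082262
  newsletter: 0.34 × 0.84 × 0.80 × (1 − 0.27) = 0.16679
  account-recovery notice: 0.09 × 0.62 × 0.75 × (1 − 0.06) = 0.039339
Normalizing constant Z = 0.010886 + 0.000384 + 0.082262 + 0.16679 + 0.039339 = 0.29966.
P(romance scam | evidence) ≈ 0.010886 / 0.29966 ≈ 0.036
P(phishing | evidence) ≈ 0.000384 / 0.29966 ≈ 0.001
P(transactional receipt | evidence) ≈ 0.082262 / 0.29966 ≈ 0.275
P(newsletter | evidence) ≈ 0.16679 / 0.29966 ≈ 0.557
P(account-recovery notice | evidence) ≈ 0.039339 / 0.29966 ≈ 0.131
The largest is 0.557, so newsletter is most probable.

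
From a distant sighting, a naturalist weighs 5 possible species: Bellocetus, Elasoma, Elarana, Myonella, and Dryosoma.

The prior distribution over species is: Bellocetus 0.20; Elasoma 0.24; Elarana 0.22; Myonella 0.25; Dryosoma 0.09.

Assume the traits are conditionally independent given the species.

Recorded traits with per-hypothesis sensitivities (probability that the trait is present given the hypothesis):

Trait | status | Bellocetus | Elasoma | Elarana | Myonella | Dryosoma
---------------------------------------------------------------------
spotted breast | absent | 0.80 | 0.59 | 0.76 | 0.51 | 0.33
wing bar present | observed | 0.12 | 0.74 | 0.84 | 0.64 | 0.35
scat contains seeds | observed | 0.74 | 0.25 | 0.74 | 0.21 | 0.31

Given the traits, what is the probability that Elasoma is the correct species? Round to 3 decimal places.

Multiply each prior by the joint likelihood of the trait pattern (using 1 − P(present | H) for each absent trait):
  Bellocetus: 0.20 × (1 − 0.80) × 0.12 × 0.74 = 0.003552
  Elasoma: 0.24 × (1 − 0.59) × 0.74 × 0.25 = 0.018204
  Elarana: 0.22 × (1 − 0.76) × 0.84 × 0.74 = 0.03282
  Myonella: 0.25 × (1 − 0.51) × 0.64 × 0.21 = 0.016464
  Dryosoma: 0.09 × (1 − 0.33) × 0.35 × 0.31 = 0.0065425
Normalizing constant Z = 0.003552 + 0.018204 + 0.03282 + 0.016464 + 0.0065425 = 0.077583.
P(Elasoma | evidence) = 0.018204 / 0.077583 ≈ 0.235.

0.235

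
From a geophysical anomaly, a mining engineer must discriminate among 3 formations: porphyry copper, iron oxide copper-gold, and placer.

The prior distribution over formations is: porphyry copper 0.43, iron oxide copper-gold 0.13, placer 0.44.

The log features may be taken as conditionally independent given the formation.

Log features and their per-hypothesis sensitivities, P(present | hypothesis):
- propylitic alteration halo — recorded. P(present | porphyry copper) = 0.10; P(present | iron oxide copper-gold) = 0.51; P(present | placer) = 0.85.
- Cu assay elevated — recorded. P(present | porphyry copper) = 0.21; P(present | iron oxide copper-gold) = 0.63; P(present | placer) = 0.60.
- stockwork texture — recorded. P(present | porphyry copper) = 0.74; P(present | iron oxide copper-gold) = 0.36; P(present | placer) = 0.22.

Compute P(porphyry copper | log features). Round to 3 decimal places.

0.094

For each hypothesis, the unnormalized posterior weight is prior × product of the log feature likelihoods:
  porphyry copper: 0.43 × 0.10 × 0.21 × 0.74 = 0.0066822
  iron oxide copper-gold: 0.13 × 0.51 × 0.63 × 0.36 = 0.015037
  placer: 0.44 × 0.85 × 0.60 × 0.22 = 0.049368
Marginal likelihood of the evidence = 0.071087.
P(porphyry copper | evidence) = 0.0066822 / 0.071087 ≈ 0.094.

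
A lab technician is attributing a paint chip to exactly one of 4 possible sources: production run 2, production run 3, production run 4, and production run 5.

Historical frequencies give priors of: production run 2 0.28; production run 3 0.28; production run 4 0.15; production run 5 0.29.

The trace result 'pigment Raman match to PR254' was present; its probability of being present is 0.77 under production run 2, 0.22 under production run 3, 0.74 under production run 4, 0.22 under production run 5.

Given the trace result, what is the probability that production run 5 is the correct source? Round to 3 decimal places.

For each hypothesis, the unnormalized posterior weight is prior × likelihood:
  production run 2: 0.28 × 0.77 = 0.2156
  production run 3: 0.28 × 0.22 = 0.0616
  production run 4: 0.15 × 0.74 = 0.111
  production run 5: 0.29 × 0.22 = 0.0638
Marginal likelihood of the evidence = 0.452.
P(production run 5 | evidence) = 0.0638 / 0.452 ≈ 0.141.

0.141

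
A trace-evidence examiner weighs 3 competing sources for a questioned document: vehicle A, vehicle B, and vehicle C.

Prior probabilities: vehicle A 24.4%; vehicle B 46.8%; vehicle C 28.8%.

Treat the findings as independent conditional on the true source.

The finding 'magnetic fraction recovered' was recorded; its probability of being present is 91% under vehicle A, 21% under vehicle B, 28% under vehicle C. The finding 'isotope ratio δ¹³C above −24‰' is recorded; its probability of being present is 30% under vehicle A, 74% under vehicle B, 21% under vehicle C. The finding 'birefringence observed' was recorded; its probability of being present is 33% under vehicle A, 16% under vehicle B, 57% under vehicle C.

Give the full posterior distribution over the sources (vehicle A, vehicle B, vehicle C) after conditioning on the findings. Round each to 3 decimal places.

By Bayes' rule with conditional independence, the unnormalized weight for each hypothesis is prior × ∏ likelihoods:
  vehicle A: 0.244 × 0.91 × 0.30 × 0.33 = 0.021982
  vehicle B: 0.468 × 0.21 × 0.74 × 0.16 = 0.011636
  vehicle C: 0.288 × 0.28 × 0.21 × 0.57 = 0.0096526
The unnormalized weights sum to 0.043271.
P(vehicle A | evidence) = 0.021982 / 0.043271 ≈ 0.508
P(vehicle B | evidence) = 0.011636 / 0.043271 ≈ 0.269
P(vehicle C | evidence) = 0.0096526 / 0.043271 ≈ 0.223

0.508, 0.269, 0.223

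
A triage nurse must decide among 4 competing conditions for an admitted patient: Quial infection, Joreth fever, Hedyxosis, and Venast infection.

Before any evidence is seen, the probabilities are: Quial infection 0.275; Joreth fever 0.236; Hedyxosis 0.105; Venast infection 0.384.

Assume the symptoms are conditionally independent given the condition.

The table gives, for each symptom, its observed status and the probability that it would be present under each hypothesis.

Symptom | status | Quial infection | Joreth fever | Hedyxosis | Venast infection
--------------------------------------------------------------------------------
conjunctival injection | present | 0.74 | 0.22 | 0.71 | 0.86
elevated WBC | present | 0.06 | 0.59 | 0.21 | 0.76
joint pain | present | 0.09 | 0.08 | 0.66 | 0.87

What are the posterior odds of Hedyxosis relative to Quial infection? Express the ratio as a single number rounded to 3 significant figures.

9.40

Unnormalized posterior weight (prior times the symptom likelihoods) for each of the two hypotheses:
  Hedyxosis: 0.105 × 0.71 × 0.21 × 0.66 = 0.010333
  Quial infection: 0.275 × 0.74 × 0.06 × 0.09 = 0.0010989
Posterior odds = 0.010333 / 0.0010989 ≈ 9.40.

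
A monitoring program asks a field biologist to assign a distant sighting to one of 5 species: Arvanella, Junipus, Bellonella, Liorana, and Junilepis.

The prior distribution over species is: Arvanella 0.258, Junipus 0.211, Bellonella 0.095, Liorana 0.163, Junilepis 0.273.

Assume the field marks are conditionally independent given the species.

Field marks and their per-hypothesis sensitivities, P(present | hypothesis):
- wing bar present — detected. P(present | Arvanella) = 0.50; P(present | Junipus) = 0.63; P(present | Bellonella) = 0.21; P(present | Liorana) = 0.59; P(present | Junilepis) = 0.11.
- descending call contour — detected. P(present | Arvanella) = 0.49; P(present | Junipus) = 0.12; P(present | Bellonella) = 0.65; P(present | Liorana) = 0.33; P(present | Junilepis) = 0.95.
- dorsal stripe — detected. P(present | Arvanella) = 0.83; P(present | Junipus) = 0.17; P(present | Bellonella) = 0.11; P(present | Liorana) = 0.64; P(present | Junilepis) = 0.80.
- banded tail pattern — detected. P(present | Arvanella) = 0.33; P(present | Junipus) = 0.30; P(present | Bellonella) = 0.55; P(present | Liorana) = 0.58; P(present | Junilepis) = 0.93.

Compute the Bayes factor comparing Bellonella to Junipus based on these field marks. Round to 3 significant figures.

2.14

Take the product of per-field mark likelihoods under each hypothesis, then divide.
  Bellonella: 0.21 × 0.65 × 0.11 × 0.55 = 0.0082583
  Junipus: 0.63 × 0.12 × 0.17 × 0.30 = 0.0038556
Bayes factor = 0.0082583 / 0.0038556 ≈ 2.14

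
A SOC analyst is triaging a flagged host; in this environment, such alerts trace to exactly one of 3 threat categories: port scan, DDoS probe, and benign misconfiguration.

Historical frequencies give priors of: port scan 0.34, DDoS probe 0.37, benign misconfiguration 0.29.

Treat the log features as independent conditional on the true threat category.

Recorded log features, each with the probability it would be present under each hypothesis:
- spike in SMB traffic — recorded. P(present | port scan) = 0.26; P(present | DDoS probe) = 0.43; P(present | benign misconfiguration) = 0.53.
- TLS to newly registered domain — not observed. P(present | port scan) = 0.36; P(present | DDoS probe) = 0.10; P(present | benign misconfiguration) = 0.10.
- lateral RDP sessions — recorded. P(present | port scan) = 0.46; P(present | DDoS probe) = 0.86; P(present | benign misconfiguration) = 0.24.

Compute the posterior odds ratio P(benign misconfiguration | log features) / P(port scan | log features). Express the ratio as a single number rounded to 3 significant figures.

1.28

The normalizing constant cancels in an odds ratio, so compute prior × likelihood for the two hypotheses only (using 1 − P(present | H) for each absent log feature):
  benign misconfiguration: 0.29 × 0.53 × (1 − 0.10) × 0.24 = 0.033199
  port scan: 0.34 × 0.26 × (1 − 0.36) × 0.46 = 0.026025
Posterior odds = 0.033199 / 0.026025 ≈ 1.28.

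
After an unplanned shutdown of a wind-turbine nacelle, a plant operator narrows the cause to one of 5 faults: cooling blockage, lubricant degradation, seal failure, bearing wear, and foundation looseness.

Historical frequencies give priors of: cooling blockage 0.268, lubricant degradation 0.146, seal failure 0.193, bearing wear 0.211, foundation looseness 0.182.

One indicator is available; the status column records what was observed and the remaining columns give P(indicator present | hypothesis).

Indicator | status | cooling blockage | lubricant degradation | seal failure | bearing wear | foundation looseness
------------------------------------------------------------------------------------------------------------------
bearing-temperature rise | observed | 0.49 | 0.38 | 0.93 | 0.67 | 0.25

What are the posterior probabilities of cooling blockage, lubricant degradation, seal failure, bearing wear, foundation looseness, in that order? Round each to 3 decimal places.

For each hypothesis, the unnormalized posterior weight is prior × likelihood:
  cooling blockage: 0.268 × 0.49 = 0.13132
  lubricant degradation: 0.146 × 0.38 = 0.05548
  seal failure: 0.193 × 0.93 = 0.17949
  bearing wear: 0.211 × 0.67 = 0.14137
  foundation looseness: 0.182 × 0.25 = 0.0455
Normalizing constant Z = 0.13132 + 0.05548 + 0.17949 + 0.14137 + 0.0455 = 0.55316.
P(cooling blockage | evidence) = 0.13132 / 0.55316 ≈ 0.237
P(lubricant degradation | evidence) = 0.05548 / 0.55316 ≈ 0.100
P(seal failure | evidence) = 0.17949 / 0.55316 ≈ 0.324
P(bearing wear | evidence) = 0.14137 / 0.55316 ≈ 0.256
P(foundation looseness | evidence) = 0.0455 / 0.55316 ≈ 0.082

0.237, 0.100, 0.324, 0.256, 0.082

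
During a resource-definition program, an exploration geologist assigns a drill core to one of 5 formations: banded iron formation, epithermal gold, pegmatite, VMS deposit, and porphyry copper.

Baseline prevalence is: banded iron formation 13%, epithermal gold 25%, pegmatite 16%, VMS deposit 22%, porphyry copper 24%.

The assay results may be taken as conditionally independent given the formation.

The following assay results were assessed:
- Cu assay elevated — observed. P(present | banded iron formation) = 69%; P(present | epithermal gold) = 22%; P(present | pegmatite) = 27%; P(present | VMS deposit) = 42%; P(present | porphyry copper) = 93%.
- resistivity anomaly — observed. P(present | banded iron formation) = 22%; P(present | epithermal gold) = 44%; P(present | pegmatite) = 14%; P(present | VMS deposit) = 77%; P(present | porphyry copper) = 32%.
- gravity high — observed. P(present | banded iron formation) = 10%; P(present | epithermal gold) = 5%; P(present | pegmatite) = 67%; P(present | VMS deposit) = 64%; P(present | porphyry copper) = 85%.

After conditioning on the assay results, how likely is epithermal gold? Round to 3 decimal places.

Multiply each prior by the joint likelihood of the assay result pattern:
  banded iron formation: 0.13 × 0.69 × 0.22 × 0.10 = 0.0019734
  epithermal gold: 0.25 × 0.22 × 0.44 × 0.05 = 0.00121
  pegmatite: 0.16 × 0.27 × 0.14 × 0.67 = 0.0040522
  VMS deposit: 0.22 × 0.42 × 0.77 × 0.64 = 0.045535
  porphyry copper: 0.24 × 0.93 × 0.32 × 0.85 = 0.06071
Marginal likelihood of the evidence = 0.11348.
P(epithermal gold | evidence) = 0.00121 / 0.11348 ≈ 0.011.

0.011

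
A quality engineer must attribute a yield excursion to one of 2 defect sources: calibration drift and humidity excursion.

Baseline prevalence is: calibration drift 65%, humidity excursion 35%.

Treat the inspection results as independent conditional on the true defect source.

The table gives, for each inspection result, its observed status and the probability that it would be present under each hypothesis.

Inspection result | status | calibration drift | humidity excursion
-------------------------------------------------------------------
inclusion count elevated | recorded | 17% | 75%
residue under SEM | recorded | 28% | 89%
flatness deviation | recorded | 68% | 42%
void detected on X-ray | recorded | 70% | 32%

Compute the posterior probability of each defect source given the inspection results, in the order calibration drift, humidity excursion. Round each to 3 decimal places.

0.319, 0.681

Multiply each prior by the joint likelihood of the inspection result pattern:
  calibration drift: 0.65 × 0.17 × 0.28 × 0.68 × 0.70 = 0.014727
  humidity excursion: 0.35 × 0.75 × 0.89 × 0.42 × 0.32 = 0.031399
The unnormalized weights sum to 0.046127.
P(calibration drift | evidence) = 0.014727 / 0.046127 ≈ 0.319
P(humidity excursion | evidence) = 0.031399 / 0.046127 ≈ 0.681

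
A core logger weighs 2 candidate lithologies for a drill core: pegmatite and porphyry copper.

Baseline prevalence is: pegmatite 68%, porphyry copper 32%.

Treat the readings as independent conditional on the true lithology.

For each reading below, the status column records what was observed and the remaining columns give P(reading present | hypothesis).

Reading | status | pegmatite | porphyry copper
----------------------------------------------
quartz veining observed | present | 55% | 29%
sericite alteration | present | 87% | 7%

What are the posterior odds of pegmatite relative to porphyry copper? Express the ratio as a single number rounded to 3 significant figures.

50.1

Posterior odds equal prior odds times the likelihood ratio; only the two competing hypotheses matter.
  pegmatite: 0.68 × 0.55 × 0.87 = 0.32538
  porphyry copper: 0.32 × 0.29 × 0.07 = 0.006496
Posterior odds = 0.32538 / 0.006496 ≈ 50.1.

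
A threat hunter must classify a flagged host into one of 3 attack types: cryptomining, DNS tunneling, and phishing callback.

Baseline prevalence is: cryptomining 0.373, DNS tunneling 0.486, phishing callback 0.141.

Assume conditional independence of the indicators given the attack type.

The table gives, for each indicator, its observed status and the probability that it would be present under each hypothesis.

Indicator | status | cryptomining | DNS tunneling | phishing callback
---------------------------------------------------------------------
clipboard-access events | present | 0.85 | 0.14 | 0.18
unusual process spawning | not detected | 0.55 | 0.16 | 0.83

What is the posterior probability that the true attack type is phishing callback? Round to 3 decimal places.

0.021

Multiply each prior by the joint likelihood of the indicator pattern (using 1 − P(present | H) for each absent indicator):
  cryptomining: 0.373 × 0.85 × (1 − 0.55) = 0.14267
  DNS tunneling: 0.486 × 0.14 × (1 − 0.16) = 0.057154
  phishing callback: 0.141 × 0.18 × (1 − 0.83) = 0.0043146
Marginal likelihood of the evidence = 0.20414.
P(phishing callback | evidence) = 0.0043146 / 0.20414 ≈ 0.021.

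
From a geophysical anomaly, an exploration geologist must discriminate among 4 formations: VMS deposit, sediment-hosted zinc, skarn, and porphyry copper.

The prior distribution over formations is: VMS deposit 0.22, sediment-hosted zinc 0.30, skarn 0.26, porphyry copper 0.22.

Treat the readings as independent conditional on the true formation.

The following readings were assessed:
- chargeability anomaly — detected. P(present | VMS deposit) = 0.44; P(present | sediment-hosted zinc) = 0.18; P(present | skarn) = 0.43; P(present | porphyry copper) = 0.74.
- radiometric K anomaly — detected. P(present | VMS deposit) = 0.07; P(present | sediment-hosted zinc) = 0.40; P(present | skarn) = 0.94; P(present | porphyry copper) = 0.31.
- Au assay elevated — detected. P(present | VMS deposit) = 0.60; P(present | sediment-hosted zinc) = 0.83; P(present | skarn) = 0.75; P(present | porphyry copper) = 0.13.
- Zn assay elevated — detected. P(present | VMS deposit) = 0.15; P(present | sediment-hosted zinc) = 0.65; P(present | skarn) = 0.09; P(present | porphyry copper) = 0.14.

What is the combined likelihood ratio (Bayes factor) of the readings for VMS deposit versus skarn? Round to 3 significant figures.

0.102

Take the product of per-reading likelihoods under each hypothesis, then divide.
  VMS deposit: 0.44 × 0.07 × 0.60 × 0.15 = 0.002772
  skarn: 0.43 × 0.94 × 0.75 × 0.09 = 0.027283
Bayes factor = 0.002772 / 0.027283 ≈ 0.102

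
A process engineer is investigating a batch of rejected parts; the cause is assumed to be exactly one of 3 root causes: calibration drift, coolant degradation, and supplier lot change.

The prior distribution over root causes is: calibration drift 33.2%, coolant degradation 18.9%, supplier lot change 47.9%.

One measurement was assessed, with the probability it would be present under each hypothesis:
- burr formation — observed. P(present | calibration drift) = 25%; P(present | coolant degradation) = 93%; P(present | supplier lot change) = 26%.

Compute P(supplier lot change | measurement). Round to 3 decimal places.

By Bayes' rule, the unnormalized weight for each hypothesis is prior × likelihood:
  calibration drift: 0.332 × 0.25 = 0.083
  coolant degradation: 0.189 × 0.93 = 0.17577
  supplier lot change: 0.479 × 0.26 = 0.12454
The unnormalized weights sum to 0.38331.
P(supplier lot change | evidence) = 0.12454 / 0.38331 ≈ 0.325.

0.325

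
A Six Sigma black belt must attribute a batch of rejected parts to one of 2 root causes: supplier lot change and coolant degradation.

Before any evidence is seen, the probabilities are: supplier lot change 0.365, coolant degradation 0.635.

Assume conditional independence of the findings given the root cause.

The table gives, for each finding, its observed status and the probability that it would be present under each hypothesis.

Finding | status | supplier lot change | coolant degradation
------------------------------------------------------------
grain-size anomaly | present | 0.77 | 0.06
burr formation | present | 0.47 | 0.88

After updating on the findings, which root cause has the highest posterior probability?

Multiply each prior by the joint likelihood of the evidence pattern:
  supplier lot change: 0.365 × 0.77 × 0.47 = 0.13209
  coolant degradation: 0.635 × 0.06 × 0.88 = 0.033528
Normalizing constant Z = 0.13209 + 0.033528 = 0.16562.
P(supplier lot change | evidence) ≈ 0.13209 / 0.16562 ≈ 0.798
P(coolant degradation | evidence) ≈ 0.033528 / 0.16562 ≈ 0.202
The largest is 0.798, so supplier lot change is most probable.

supplier lot change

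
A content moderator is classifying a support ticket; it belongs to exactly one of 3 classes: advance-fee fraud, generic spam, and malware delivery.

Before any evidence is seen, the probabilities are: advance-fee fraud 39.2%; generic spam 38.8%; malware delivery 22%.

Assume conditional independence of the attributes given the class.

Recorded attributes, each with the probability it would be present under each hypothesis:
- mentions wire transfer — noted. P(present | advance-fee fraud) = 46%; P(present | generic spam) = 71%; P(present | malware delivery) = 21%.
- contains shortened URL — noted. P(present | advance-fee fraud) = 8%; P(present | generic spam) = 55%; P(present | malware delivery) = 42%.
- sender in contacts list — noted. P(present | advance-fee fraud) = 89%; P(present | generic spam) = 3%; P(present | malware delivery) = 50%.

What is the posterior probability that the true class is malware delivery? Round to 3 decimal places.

Multiply each prior by the joint likelihood of the attribute pattern:
  advance-fee fraud: 0.392 × 0.46 × 0.08 × 0.89 = 0.012839
  generic spam: 0.388 × 0.71 × 0.55 × 0.03 = 0.0045454
  malware delivery: 0.220 × 0.21 × 0.42 × 0.50 = 0.009702
Marginal likelihood of the evidence = 0.027086.
P(malware delivery | evidence) = 0.009702 / 0.027086 ≈ 0.358.

0.358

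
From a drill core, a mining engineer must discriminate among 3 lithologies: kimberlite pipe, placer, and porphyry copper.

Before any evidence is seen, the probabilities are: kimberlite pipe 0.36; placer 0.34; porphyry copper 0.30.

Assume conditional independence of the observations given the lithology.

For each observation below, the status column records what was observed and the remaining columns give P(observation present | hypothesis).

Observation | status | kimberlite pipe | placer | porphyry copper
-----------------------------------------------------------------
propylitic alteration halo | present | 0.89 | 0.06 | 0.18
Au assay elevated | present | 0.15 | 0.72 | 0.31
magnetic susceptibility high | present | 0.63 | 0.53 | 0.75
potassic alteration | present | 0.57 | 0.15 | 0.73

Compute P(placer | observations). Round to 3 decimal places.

For each hypothesis, the unnormalized posterior weight is prior × product of the observation likelihoods:
  kimberlite pipe: 0.36 × 0.89 × 0.15 × 0.63 × 0.57 = 0.017258
  placer: 0.34 × 0.06 × 0.72 × 0.53 × 0.15 = 0.0011677
  porphyry copper: 0.30 × 0.18 × 0.31 × 0.75 × 0.73 = 0.0091652
Marginal likelihood of the evidence = 0.027591.
P(placer | evidence) = 0.0011677 / 0.027591 ≈ 0.042.

0.042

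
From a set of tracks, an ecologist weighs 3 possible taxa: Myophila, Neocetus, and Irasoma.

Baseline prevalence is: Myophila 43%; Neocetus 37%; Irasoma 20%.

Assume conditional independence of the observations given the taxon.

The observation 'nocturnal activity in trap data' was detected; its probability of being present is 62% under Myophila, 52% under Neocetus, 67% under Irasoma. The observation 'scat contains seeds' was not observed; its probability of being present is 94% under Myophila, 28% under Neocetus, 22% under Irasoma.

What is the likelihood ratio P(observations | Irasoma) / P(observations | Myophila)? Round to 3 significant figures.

14.0

The Bayes factor is the ratio of the joint likelihoods of the evidence pattern under the two hypotheses (using 1 − P(present | H) for each absent observation).
  Irasoma: 0.67 × (1 − 0.22) = 0.5226
  Myophila: 0.62 × (1 − 0.94) = 0.0372
Bayes factor = 0.5226 / 0.0372 ≈ 14.0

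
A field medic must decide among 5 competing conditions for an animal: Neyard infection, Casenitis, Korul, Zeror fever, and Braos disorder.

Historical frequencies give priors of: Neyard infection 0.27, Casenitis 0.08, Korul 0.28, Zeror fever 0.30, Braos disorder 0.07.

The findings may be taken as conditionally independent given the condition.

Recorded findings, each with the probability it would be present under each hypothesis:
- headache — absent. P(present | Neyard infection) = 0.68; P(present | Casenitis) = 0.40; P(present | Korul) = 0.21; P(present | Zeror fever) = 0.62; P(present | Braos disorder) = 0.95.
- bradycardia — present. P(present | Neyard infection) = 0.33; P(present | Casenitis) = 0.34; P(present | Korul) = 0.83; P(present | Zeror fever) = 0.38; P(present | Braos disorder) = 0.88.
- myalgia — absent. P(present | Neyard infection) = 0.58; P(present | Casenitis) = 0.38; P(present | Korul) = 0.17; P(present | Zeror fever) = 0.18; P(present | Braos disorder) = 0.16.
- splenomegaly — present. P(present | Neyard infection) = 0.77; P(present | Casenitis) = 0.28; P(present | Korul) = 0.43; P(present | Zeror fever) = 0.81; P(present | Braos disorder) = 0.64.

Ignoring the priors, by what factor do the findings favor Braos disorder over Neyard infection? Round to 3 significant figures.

0.693

Joint likelihood of the evidence pattern under each hypothesis (using 1 − P(present | H) for each absent finding):
  Braos disorder: (1 − 0.95) × 0.88 × (1 − 0.16) × 0.64 = 0.023654
  Neyard infection: (1 − 0.68) × 0.33 × (1 − 0.58) × 0.77 = 0.034151
Bayes factor = 0.023654 / 0.034151 ≈ 0.693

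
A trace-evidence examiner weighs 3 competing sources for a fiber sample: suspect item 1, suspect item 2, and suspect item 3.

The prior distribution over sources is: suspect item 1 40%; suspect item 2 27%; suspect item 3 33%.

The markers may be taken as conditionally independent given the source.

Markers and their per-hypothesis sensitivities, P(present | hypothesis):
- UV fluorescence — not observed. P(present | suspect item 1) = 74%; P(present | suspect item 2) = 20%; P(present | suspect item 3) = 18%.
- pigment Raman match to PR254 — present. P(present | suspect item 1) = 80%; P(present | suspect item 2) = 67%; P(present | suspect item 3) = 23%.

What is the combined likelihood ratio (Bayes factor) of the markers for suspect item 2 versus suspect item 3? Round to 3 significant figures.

2.84

The Bayes factor is the ratio of the joint likelihoods of the marker pattern under the two hypotheses (using 1 − P(present | H) for each absent marker).
  suspect item 2: (1 − 0.20) × 0.67 = 0.536
  suspect item 3: (1 − 0.18) × 0.23 = 0.1886
Bayes factor = 0.536 / 0.1886 ≈ 2.84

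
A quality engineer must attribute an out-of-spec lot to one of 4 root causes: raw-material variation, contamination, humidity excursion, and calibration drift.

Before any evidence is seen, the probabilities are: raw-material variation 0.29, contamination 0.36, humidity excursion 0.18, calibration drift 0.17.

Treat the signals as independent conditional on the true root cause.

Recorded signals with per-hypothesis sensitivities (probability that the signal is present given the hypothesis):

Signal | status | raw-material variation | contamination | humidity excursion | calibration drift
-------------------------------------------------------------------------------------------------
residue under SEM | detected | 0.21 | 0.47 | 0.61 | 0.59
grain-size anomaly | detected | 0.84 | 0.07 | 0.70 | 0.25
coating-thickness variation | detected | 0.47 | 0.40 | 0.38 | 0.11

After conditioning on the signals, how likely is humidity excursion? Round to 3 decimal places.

0.481

For each hypothesis, the unnormalized posterior weight is prior × product of the signal likelihoods:
  raw-material variation: 0.29 × 0.21 × 0.84 × 0.47 = 0.024043
  contamination: 0.36 × 0.47 × 0.07 × 0.40 = 0.0047376
  humidity excursion: 0.18 × 0.61 × 0.70 × 0.38 = 0.029207
  calibration drift: 0.17 × 0.59 × 0.25 × 0.11 = 0.0027582
Normalizing constant Z = 0.024043 + 0.0047376 + 0.029207 + 0.0027582 = 0.060746.
P(humidity excursion | evidence) = 0.029207 / 0.060746 ≈ 0.481.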